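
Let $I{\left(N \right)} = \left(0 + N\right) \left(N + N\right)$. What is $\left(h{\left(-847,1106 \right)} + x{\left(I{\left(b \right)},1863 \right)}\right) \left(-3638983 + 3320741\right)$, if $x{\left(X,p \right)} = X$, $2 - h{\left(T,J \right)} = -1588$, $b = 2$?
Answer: $-508550716$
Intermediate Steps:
$h{\left(T,J \right)} = 1590$ ($h{\left(T,J \right)} = 2 - -1588 = 2 + 1588 = 1590$)
$I{\left(N \right)} = 2 N^{2}$ ($I{\left(N \right)} = N 2 N = 2 N^{2}$)
$\left(h{\left(-847,1106 \right)} + x{\left(I{\left(b \right)},1863 \right)}\right) \left(-3638983 + 3320741\right) = \left(1590 + 2 \cdot 2^{2}\right) \left(-3638983 + 3320741\right) = \left(1590 + 2 \cdot 4\right) \left(-318242\right) = \left(1590 + 8\right) \left(-318242\right) = 1598 \left(-318242\right) = -508550716$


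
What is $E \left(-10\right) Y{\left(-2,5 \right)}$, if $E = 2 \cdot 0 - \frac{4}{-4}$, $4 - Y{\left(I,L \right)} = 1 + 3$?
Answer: $0$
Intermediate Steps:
$Y{\left(I,L \right)} = 0$ ($Y{\left(I,L \right)} = 4 - \left(1 + 3\right) = 4 - 4 = 0$)
$E = 1$ ($E = 0 - -1 = 0 + 1 = 1$)
$E \left(-10\right) Y{\left(-2,5 \right)} = 1 \left(-10\right) 0 = \left(-10\right) 0 = 0$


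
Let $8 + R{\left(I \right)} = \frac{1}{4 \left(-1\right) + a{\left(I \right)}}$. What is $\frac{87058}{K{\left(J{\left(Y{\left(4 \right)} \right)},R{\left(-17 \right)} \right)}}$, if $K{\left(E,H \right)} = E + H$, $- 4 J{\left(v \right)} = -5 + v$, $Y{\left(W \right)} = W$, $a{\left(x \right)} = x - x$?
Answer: $- \frac{43529}{4} \approx -10882.0$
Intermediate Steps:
$a{\left(x \right)} = 0$
$J{\left(v \right)} = \frac{5}{4} - \frac{v}{4}$ ($J{\left(v \right)} = - \frac{-5 + v}{4} = \frac{5}{4} - \frac{v}{4}$)
$R{\left(I \right)} = - \frac{33}{4}$ ($R{\left(I \right)} = -8 + \frac{1}{4 \left(-1\right) + 0} = -8 + \frac{1}{-4 + 0} = -8 + \frac{1}{-4} = -8 - \frac{1}{4} = - \frac{33}{4}$)
$\frac{87058}{K{\left(J{\left(Y{\left(4 \right)} \right)},R{\left(-17 \right)} \right)}} = \frac{87058}{\left(\frac{5}{4} - 1\right) - \frac{33}{4}} = \frac{87058}{\frac{1}{4} - \frac{33}{4}} = \frac{87058}{-8} = 87058 \left(- \frac{1}{8}\right) = - \frac{43529}{4}$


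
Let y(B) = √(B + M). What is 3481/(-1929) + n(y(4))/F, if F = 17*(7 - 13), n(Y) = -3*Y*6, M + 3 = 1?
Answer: -3481/1929 + 3*√2/17 ≈ -1.5550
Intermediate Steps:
M = -2 (M = -3 + 1 = -2)
y(B) = √(-2 + B) (y(B) = √(B - 2) = √(-2 + B))
n(Y) = -18*Y
F = -102 (F = 17*(-6) = -102)
3481/(-1929) + n(y(4))/F = 3481/(-1929) - 18*√(-2 + 4)/(-102) = 3481*(-1/1929) - 18*√2*(-1/102) = -3481/1929 + 3*√2/17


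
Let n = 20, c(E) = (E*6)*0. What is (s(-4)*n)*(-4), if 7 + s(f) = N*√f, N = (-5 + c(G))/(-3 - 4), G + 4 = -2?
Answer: 560 - 800*I/7 ≈ 560.0 - 114.29*I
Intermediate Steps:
G = -6 (G = -4 - 2 = -6)
c(E) = 0 (c(E) = (6*E)*0 = 0)
N = 5/7 (N = (-5 + 0)/(-3 - 4) = -5/(-7) = -5*(-⅐) = 5/7 ≈ 0.71429)
s(f) = -7 + 5*√f/7
(s(-4)*n)*(-4) = ((-7 + 5*√(-4)/7)*20)*(-4) = ((-7 + 5*(2*I)/7)*20)*(-4) = ((-7 + 10*I/7)*20)*(-4) = (-140 + 200*I/7)*(-4) = 560 - 800*I/7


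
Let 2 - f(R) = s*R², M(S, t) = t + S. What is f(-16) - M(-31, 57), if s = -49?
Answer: 12520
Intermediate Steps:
M(S, t) = S + t
f(R) = 2 + 49*R² (f(R) = 2 - (-49)*R² = 2 + 49*R²)
f(-16) - M(-31, 57) = (2 + 49*(-16)²) - (-31 + 57) = (2 + 49*256) - 1*26 = (2 + 12544) - 26 = 12546 - 26 = 12520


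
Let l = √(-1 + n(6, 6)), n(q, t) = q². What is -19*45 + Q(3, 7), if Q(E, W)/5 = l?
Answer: -855 + 5*√35 ≈ -825.42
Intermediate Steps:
l = √35 (l = √(-1 + 6²) = √(-1 + 36) = √35 ≈ 5.9161)
Q(E, W) = 5*√35
-19*45 + Q(3, 7) = -19*45 + 5*√35 = -855 + 5*√35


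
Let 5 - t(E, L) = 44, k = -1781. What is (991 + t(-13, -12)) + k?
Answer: -829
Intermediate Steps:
t(E, L) = -39 (t(E, L) = 5 - 1*44 = 5 - 44 = -39)
(991 + t(-13, -12)) + k = (991 - 39) - 1781 = 952 - 1781 = -829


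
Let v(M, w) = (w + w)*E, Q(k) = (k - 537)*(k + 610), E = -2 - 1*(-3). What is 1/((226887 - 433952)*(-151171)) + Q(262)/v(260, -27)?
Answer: 3753136551488527/845160024105 ≈ 4440.7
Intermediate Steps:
E = 1 (E = -2 + 3 = 1)
Q(k) = (-537 + k)*(610 + k)
v(M, w) = 2*w (v(M, w) = (w + w)*1 = (2*w)*1 = 2*w)
1/((226887 - 433952)*(-151171)) + Q(262)/v(260, -27) = 1/((226887 - 433952)*(-151171)) + (-327570 + 262² + 73*262)/((2*(-27))) = -1/151171/(-207065) + (-327570 + 68644 + 19126)/(-54) = -1/207065*(-1/151171) - 239800*(-1/54) = 1/31302223115 + 119900/27 = 3753136551488527/845160024105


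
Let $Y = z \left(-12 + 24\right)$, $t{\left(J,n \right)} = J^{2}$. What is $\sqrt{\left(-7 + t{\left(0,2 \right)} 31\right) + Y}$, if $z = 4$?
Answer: $\sqrt{41} \approx 6.4031$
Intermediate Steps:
$Y = 48$ ($Y = 4 \left(-12 + 24\right) = 4 \cdot 12 = 48$)
$\sqrt{\left(-7 + t{\left(0,2 \right)} 31\right) + Y} = \sqrt{\left(-7 + 0^{2} \cdot 31\right) + 48} = \sqrt{\left(-7 + 0 \cdot 31\right) + 48} = \sqrt{\left(-7 + 0\right) + 48} = \sqrt{-7 + 48} = \sqrt{41}$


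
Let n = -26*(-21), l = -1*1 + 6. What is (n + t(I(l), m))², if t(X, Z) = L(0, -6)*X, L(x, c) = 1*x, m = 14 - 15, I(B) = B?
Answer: 298116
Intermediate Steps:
l = 5 (l = -1 + 6 = 5)
m = -1
L(x, c) = x
t(X, Z) = 0 (t(X, Z) = 0*X = 0)
n = 546
(n + t(I(l), m))² = (546 + 0)² = 546² = 298116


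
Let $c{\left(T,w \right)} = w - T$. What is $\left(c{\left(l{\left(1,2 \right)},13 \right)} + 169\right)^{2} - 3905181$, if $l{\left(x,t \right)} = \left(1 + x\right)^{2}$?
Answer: $-3873497$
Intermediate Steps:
$\left(c{\left(l{\left(1,2 \right)},13 \right)} + 169\right)^{2} - 3905181 = \left(\left(13 - \left(1 + 1\right)^{2}\right) + 169\right)^{2} - 3905181 = \left(\left(13 - 2^{2}\right) + 169\right)^{2} - 3905181 = \left(\left(13 - 4\right) + 169\right)^{2} - 3905181 = \left(9 + 169\right)^{2} - 3905181 = 178^{2} - 3905181 = 31684 - 3905181 = -3873497$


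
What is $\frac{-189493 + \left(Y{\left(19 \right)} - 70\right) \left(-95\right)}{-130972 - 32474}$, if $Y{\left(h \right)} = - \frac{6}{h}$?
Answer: $\frac{182813}{163446} \approx 1.1185$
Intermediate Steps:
$\frac{-189493 + \left(Y{\left(19 \right)} - 70\right) \left(-95\right)}{-130972 - 32474} = \frac{-189493 + \left(- \frac{6}{19} - 70\right) \left(-95\right)}{-130972 - 32474} = \frac{-189493 + \left(\left(-6\right) \frac{1}{19} - 70\right) \left(-95\right)}{-163446} = \left(-189493 + \left(- \frac{6}{19} - 70\right) \left(-95\right)\right) \left(- \frac{1}{163446}\right) = \left(-189493 - -6680\right) \left(- \frac{1}{163446}\right) = \left(-189493 + 6680\right) \left(- \frac{1}{163446}\right) = \left(-182813\right) \left(- \frac{1}{163446}\right) = \frac{182813}{163446}$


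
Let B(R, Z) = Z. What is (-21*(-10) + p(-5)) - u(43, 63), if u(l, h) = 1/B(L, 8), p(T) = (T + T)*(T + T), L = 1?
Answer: 2479/8 ≈ 309.88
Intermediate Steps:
p(T) = 4*T² (p(T) = (2*T)*(2*T) = 4*T²)
u(l, h) = ⅛ (u(l, h) = 1/8 = ⅛)
(-21*(-10) + p(-5)) - u(43, 63) = (-21*(-10) + 4*(-5)²) - 1*⅛ = (210 + 4*25) - ⅛ = (210 + 100) - ⅛ = 310 - ⅛ = 2479/8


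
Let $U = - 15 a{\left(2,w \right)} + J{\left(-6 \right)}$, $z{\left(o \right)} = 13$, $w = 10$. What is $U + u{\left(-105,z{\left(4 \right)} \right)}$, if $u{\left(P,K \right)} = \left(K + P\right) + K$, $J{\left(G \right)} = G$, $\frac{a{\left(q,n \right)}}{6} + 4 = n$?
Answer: $-625$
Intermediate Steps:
$a{\left(q,n \right)} = -24 + 6 n$
$u{\left(P,K \right)} = P + 2 K$
$U = -546$ ($U = - 15 \left(-24 + 6 \cdot 10\right) - 6 = - 15 \left(-24 + 60\right) - 6 = \left(-15\right) 36 - 6 = -540 - 6 = -546$)
$U + u{\left(-105,z{\left(4 \right)} \right)} = -546 + \left(-105 + 2 \cdot 13\right) = -546 + \left(-105 + 26\right) = -546 - 79 = -625$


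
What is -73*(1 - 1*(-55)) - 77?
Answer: -4165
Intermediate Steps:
-73*(1 - 1*(-55)) - 77 = -73*(1 + 55) - 77 = -73*56 - 77 = -4088 - 77 = -4165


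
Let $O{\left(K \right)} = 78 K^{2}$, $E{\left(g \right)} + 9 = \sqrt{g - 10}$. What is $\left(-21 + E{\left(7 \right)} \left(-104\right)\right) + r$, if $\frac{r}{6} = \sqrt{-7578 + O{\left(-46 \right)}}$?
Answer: $915 + 6 \sqrt{157470} - 104 i \sqrt{3} \approx 3295.9 - 180.13 i$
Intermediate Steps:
$E{\left(g \right)} = -9 + \sqrt{-10 + g}$ ($E{\left(g \right)} = -9 + \sqrt{g - 10} = -9 + \sqrt{-10 + g}$)
$r = 6 \sqrt{157470}$ ($r = 6 \sqrt{-7578 + 78 \left(-46\right)^{2}} = 6 \sqrt{-7578 + 78 \cdot 2116} = 6 \sqrt{-7578 + 165048} = 6 \sqrt{157470} \approx 2380.9$)
$\left(-21 + E{\left(7 \right)} \left(-104\right)\right) + r = \left(-21 + \left(-9 + \sqrt{-10 + 7}\right) \left(-104\right)\right) + 6 \sqrt{157470} = \left(-21 + \left(-9 + \sqrt{-3}\right) \left(-104\right)\right) + 6 \sqrt{157470} = \left(-21 + \left(-9 + i \sqrt{3}\right) \left(-104\right)\right) + 6 \sqrt{157470} = \left(-21 + \left(936 - 104 i \sqrt{3}\right)\right) + 6 \sqrt{157470} = \left(915 - 104 i \sqrt{3}\right) + 6 \sqrt{157470} = 915 + 6 \sqrt{157470} - 104 i \sqrt{3}$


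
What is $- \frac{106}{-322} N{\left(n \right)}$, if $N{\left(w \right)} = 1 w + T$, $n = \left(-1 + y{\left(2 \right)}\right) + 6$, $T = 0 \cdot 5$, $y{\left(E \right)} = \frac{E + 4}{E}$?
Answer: $\frac{424}{161} \approx 2.6335$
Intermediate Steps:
$y{\left(E \right)} = \frac{4 + E}{E}$
$T = 0$
$n = 8$ ($n = \left(-1 + \frac{4 + 2}{2}\right) + 6 = \left(-1 + \frac{1}{2} \cdot 6\right) + 6 = \left(-1 + 3\right) + 6 = 2 + 6 = 8$)
$N{\left(w \right)} = w$ ($N{\left(w \right)} = 1 w + 0 = w + 0 = w$)
$- \frac{106}{-322} N{\left(n \right)} = - \frac{106}{-322} \cdot 8 = \left(-106\right) \left(- \frac{1}{322}\right) 8 = \frac{53}{161} \cdot 8 = \frac{424}{161}$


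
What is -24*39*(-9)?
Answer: 8424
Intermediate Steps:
-24*39*(-9) = -936*(-9) = 8424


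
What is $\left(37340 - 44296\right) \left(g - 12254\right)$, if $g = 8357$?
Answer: $27107532$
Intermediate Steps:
$\left(37340 - 44296\right) \left(g - 12254\right) = \left(37340 - 44296\right) \left(8357 - 12254\right) = \left(-6956\right) \left(-3897\right) = 27107532$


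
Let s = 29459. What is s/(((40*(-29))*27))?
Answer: -29459/31320 ≈ -0.94058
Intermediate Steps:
s/(((40*(-29))*27)) = 29459/(((40*(-29))*27)) = 29459/((-1160*27)) = 29459/(-31320) = 29459*(-1/31320) = -29459/31320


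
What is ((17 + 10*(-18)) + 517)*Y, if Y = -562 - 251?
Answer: -287802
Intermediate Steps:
Y = -813
((17 + 10*(-18)) + 517)*Y = ((17 + 10*(-18)) + 517)*(-813) = ((17 - 180) + 517)*(-813) = (-163 + 517)*(-813) = 354*(-813) = -287802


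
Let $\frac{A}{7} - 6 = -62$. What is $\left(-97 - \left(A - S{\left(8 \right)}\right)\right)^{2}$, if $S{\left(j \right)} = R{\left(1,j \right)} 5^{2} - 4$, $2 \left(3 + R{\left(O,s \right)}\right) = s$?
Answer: $99856$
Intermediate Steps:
$R{\left(O,s \right)} = -3 + \frac{s}{2}$
$S{\left(j \right)} = -79 + \frac{25 j}{2}$ ($S{\left(j \right)} = \left(-3 + \frac{j}{2}\right) 5^{2} - 4 = \left(-3 + \frac{j}{2}\right) 25 - 4 = \left(-75 + \frac{25 j}{2}\right) - 4 = -79 + \frac{25 j}{2}$)
$A = -392$ ($A = 42 + 7 \left(-62\right) = 42 - 434 = -392$)
$\left(-97 - \left(A - S{\left(8 \right)}\right)\right)^{2} = \left(-97 + \left(\left(-79 + \frac{25}{2} \cdot 8\right) - -392\right)\right)^{2} = \left(-97 + \left(\left(-79 + 100\right) + 392\right)\right)^{2} = \left(-97 + \left(21 + 392\right)\right)^{2} = \left(-97 + 413\right)^{2} = 316^{2} = 99856$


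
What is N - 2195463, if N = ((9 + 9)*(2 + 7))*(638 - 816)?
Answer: -2224299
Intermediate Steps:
N = -28836 (N = (18*9)*(-178) = 162*(-178) = -28836)
N - 2195463 = -28836 - 2195463 = -2224299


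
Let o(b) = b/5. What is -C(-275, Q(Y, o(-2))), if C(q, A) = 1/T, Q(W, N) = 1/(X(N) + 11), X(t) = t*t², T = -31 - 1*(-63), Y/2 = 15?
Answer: -1/32 ≈ -0.031250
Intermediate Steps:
Y = 30 (Y = 2*15 = 30)
T = 32 (T = -31 + 63 = 32)
X(t) = t³
o(b) = b/5 (o(b) = b*(⅕) = b/5)
Q(W, N) = 1/(11 + N³) (Q(W, N) = 1/(N³ + 11) = 1/(11 + N³))
C(q, A) = 1/32
-C(-275, Q(Y, o(-2))) = -1*1/32 = -1/32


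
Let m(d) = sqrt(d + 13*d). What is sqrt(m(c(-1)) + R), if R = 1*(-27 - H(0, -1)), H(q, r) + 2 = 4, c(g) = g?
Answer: sqrt(-29 + I*sqrt(14)) ≈ 0.34669 + 5.3963*I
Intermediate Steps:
H(q, r) = 2 (H(q, r) = -2 + 4 = 2)
m(d) = sqrt(14)*sqrt(d) (m(d) = sqrt(14*d) = sqrt(14)*sqrt(d))
R = -29 (R = 1*(-27 - 1*2) = 1*(-27 - 2) = 1*(-29) = -29)
sqrt(m(c(-1)) + R) = sqrt(sqrt(14)*sqrt(-1) - 29) = sqrt(sqrt(14)*I - 29) = sqrt(I*sqrt(14) - 29) = sqrt(-29 + I*sqrt(14))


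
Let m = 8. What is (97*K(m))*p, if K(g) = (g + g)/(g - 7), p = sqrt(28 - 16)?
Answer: 3104*sqrt(3) ≈ 5376.3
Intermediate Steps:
p = 2*sqrt(3) (p = sqrt(12) = 2*sqrt(3) ≈ 3.4641)
K(g) = 2*g/(-7 + g) (K(g) = (2*g)/(-7 + g) = 2*g/(-7 + g))
(97*K(m))*p = (97*(2*8/(-7 + 8)))*(2*sqrt(3)) = (97*(2*8/1))*(2*sqrt(3)) = (97*(2*8*1))*(2*sqrt(3)) = (97*16)*(2*sqrt(3)) = 1552*(2*sqrt(3)) = 3104*sqrt(3)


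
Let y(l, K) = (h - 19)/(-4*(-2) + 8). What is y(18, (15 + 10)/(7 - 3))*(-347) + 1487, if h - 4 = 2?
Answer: 28303/16 ≈ 1768.9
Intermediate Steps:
h = 6 (h = 4 + 2 = 6)
y(l, K) = -13/16 (y(l, K) = (6 - 19)/(-4*(-2) + 8) = -13/(8 + 8) = -13/16)
y(18, (15 + 10)/(7 - 3))*(-347) + 1487 = -13/16*(-347) + 1487 = 4511/16 + 1487 = 28303/16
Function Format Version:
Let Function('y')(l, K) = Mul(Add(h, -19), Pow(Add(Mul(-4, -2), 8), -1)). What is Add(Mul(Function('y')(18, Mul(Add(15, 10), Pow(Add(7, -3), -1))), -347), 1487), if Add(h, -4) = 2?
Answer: Rational(28303, 16) ≈ 1768.9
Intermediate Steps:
h = 6 (h = Add(4, 2) = 6)
Function('y')(l, K) = Rational(-13, 16) (Function('y')(l, K) = Mul(Add(6, -19), Pow(Add(Mul(-4, -2), 8), -1)) = Mul(-13, Pow(Add(8, 8), -1)) = Mul(-13, Pow(16, -1)) = Mul(-13, Rational(1, 16)) = Rational(-13, 16))
Add(Mul(Function('y')(18, Mul(Add(15, 10), Pow(Add(7, -3), -1))), -347), 1487) = Add(Mul(Rational(-13, 16), -347), 1487) = Add(Rational(4511, 16), 1487) = Rational(28303, 16)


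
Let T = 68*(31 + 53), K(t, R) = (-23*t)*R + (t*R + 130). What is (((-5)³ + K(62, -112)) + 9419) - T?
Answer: 156480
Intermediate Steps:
K(t, R) = 130 - 22*R*t (K(t, R) = -23*R*t + (R*t + 130) = -23*R*t + (130 + R*t) = 130 - 22*R*t)
T = 5712 (T = 68*84 = 5712)
(((-5)³ + K(62, -112)) + 9419) - T = (((-5)³ + (130 - 22*(-112)*62)) + 9419) - 1*5712 = ((-125 + (130 + 152768)) + 9419) - 5712 = ((-125 + 152898) + 9419) - 5712 = (152773 + 9419) - 5712 = 162192 - 5712 = 156480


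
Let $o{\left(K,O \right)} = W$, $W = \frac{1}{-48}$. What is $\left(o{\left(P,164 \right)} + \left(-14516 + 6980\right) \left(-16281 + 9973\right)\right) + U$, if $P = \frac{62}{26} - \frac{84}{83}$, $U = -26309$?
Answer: $\frac{2280517391}{48} \approx 4.7511 \cdot 10^{7}$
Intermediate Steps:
$W = - \frac{1}{48} \approx -0.020833$
$P = \frac{1481}{1079}$ ($P = 62 \cdot \frac{1}{26} - \frac{84}{83} = \frac{31}{13} - \frac{84}{83} = \frac{1481}{1079} \approx 1.3726$)
$o{\left(K,O \right)} = - \frac{1}{48}$
$\left(o{\left(P,164 \right)} + \left(-14516 + 6980\right) \left(-16281 + 9973\right)\right) + U = \left(- \frac{1}{48} + \left(-14516 + 6980\right) \left(-16281 + 9973\right)\right) - 26309 = \left(- \frac{1}{48} - -47537088\right) - 26309 = \left(- \frac{1}{48} + 47537088\right) - 26309 = \frac{2281780223}{48} - 26309 = \frac{2280517391}{48}$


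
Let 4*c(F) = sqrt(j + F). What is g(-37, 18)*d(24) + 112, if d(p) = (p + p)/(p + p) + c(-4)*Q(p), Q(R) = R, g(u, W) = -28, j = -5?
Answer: 84 - 504*I ≈ 84.0 - 504.0*I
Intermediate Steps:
c(F) = sqrt(-5 + F)/4
d(p) = 1 + 3*I*p/4 (d(p) = (p + p)/(p + p) + (sqrt(-5 - 4)/4)*p = (2*p)/((2*p)) + (sqrt(-9)/4)*p = (2*p)*(1/(2*p)) + ((3*I)/4)*p = 1 + (3*I/4)*p = 1 + 3*I*p/4)
g(-37, 18)*d(24) + 112 = -28*(1 + (3/4)*I*24) + 112 = -28*(1 + 18*I) + 112 = (-28 - 504*I) + 112 = 84 - 504*I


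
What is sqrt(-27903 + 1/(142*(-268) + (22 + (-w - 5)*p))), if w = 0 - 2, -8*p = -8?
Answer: 2*I*sqrt(10092608368311)/38037 ≈ 167.04*I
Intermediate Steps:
p = 1 (p = -1/8*(-8) = 1)
w = -2
sqrt(-27903 + 1/(142*(-268) + (22 + (-w - 5)*p))) = sqrt(-27903 + 1/(142*(-268) + (22 + (-1*(-2) - 5)*1))) = sqrt(-27903 + 1/(-38056 + (22 + (2 - 5)*1))) = sqrt(-27903 + 1/(-38056 + (22 - 3*1))) = sqrt(-27903 + 1/(-38056 + (22 - 3))) = sqrt(-27903 + 1/(-38056 + 19)) = sqrt(-27903 + 1/(-38037)) = sqrt(-27903 - 1/38037) = sqrt(-1061346412/38037) = 2*I*sqrt(10092608368311)/38037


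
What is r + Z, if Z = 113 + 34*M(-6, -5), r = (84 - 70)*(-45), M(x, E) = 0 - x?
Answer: -313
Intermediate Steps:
M(x, E) = -x
r = -630 (r = 14*(-45) = -630)
Z = 317 (Z = 113 + 34*(-1*(-6)) = 113 + 34*6 = 113 + 204 = 317)
r + Z = -630 + 317 = -313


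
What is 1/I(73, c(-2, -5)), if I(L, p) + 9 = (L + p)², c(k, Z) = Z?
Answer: 1/4615 ≈ 0.00021668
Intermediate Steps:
I(L, p) = -9 + (L + p)²
1/I(73, c(-2, -5)) = 1/(-9 + (73 - 5)²) = 1/(-9 + 68²) = 1/(-9 + 4624) = 1/4615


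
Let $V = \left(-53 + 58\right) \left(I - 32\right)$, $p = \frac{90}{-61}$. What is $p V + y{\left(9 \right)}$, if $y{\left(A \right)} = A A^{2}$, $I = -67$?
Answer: $\frac{89019}{61} \approx 1459.3$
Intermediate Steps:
$y{\left(A \right)} = A^{3}$
$p = - \frac{90}{61}$ ($p = 90 \left(- \frac{1}{61}\right) = - \frac{90}{61} \approx -1.4754$)
$V = -495$ ($V = \left(-53 + 58\right) \left(-67 - 32\right) = 5 \left(-99\right) = -495$)
$p V + y{\left(9 \right)} = \left(- \frac{90}{61}\right) \left(-495\right) + 9^{3} = \frac{44550}{61} + 729 = \frac{89019}{61}$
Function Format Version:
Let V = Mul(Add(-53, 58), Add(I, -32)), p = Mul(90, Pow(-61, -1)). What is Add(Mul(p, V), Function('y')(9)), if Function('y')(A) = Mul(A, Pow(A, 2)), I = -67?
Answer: Rational(89019, 61) ≈ 1459.3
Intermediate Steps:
Function('y')(A) = Pow(A, 3)
p = Rational(-90, 61) (p = Mul(90, Rational(-1, 61)) = Rational(-90, 61) ≈ -1.4754)
V = -495 (V = Mul(Add(-53, 58), Add(-67, -32)) = Mul(5, -99) = -495)
Add(Mul(p, V), Function('y')(9)) = Add(Mul(Rational(-90, 61), -495), Pow(9, 3)) = Add(Rational(44550, 61), 729) = Rational(89019, 61)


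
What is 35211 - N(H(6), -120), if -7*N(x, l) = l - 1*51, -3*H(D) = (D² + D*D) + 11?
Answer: 246306/7 ≈ 35187.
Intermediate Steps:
H(D) = -11/3 - 2*D²/3 (H(D) = -((D² + D*D) + 11)/3 = -((D² + D²) + 11)/3 = -(2*D² + 11)/3 = -(11 + 2*D²)/3 = -11/3 - 2*D²/3)
N(x, l) = 51/7 - l/7 (N(x, l) = -(l - 1*51)/7 = -(l - 51)/7 = -(-51 + l)/7 = 51/7 - l/7)
35211 - N(H(6), -120) = 35211 - (51/7 - ⅐*(-120)) = 35211 - (51/7 + 120/7) = 35211 - 1*171/7 = 35211 - 171/7 = 246306/7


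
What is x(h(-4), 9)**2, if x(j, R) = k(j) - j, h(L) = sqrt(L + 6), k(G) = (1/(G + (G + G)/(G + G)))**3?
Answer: 81 - 56*sqrt(2) ≈ 1.8040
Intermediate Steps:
k(G) = (1 + G)**(-3) (k(G) = (1/(G + (2*G)/((2*G))))**3 = (1/(G + (2*G)*(1/(2*G))))**3 = (1/(G + 1))**3 = (1/(1 + G))**3 = (1 + G)**(-3))
h(L) = sqrt(6 + L)
x(j, R) = (1 + j)**(-3) - j
x(h(-4), 9)**2 = ((1 + sqrt(6 - 4))**(-3) - sqrt(6 - 4))**2 = ((1 + sqrt(2))**(-3) - sqrt(2))**2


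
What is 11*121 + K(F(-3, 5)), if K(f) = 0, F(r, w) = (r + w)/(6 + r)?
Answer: 1331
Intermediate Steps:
F(r, w) = (r + w)/(6 + r)
11*121 + K(F(-3, 5)) = 11*121 + 0 = 1331 + 0 = 1331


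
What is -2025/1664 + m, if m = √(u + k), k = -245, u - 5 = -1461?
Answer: -2025/1664 + 9*I*√21 ≈ -1.2169 + 41.243*I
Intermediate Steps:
u = -1456 (u = 5 - 1461 = -1456)
m = 9*I*√21 (m = √(-1456 - 245) = √(-1701) = 9*I*√21 ≈ 41.243*I)
-2025/1664 + m = -2025/1664 + 9*I*√21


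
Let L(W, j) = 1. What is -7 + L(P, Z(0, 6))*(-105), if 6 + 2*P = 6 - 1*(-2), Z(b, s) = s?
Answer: -112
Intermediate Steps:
P = 1 (P = -3 + (6 - 1*(-2))/2 = -3 + (6 + 2)/2 = -3 + (½)*8 = -3 + 4 = 1)
-7 + L(P, Z(0, 6))*(-105) = -7 + 1*(-105) = -7 - 105 = -112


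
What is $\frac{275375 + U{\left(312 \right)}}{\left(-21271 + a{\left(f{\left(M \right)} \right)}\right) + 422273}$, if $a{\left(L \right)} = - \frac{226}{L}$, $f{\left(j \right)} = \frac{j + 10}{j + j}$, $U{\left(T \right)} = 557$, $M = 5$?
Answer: $\frac{413898}{601277} \approx 0.68836$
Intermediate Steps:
$f{\left(j \right)} = \frac{10 + j}{2 j}$
$\frac{275375 + U{\left(312 \right)}}{\left(-21271 + a{\left(f{\left(M \right)} \right)}\right) + 422273} = \frac{275375 + 557}{\left(-21271 - \frac{226}{\frac{1}{2} \cdot \frac{1}{5} \left(10 + 5\right)}\right) + 422273} = \frac{275932}{\left(-21271 - \frac{226}{\frac{1}{2} \cdot \frac{1}{5} \cdot 15}\right) + 422273} = \frac{275932}{\left(-21271 - \frac{226}{\frac{3}{2}}\right) + 422273} = \frac{275932}{\left(-21271 - \frac{452}{3}\right) + 422273} = \frac{275932}{- \frac{64265}{3} + 422273} = \frac{275932}{\frac{1202554}{3}} = 275932 \cdot \frac{3}{1202554} = \frac{413898}{601277}$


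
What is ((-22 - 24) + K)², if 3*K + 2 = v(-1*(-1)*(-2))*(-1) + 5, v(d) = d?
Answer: 17689/9 ≈ 1965.4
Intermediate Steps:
K = 5/3 (K = -⅔ + ((-1*(-1)*(-2))*(-1) + 5)/3 = -⅔ + ((1*(-2))*(-1) + 5)/3 = -⅔ + (-2*(-1) + 5)/3 = -⅔ + (2 + 5)/3 = -⅔ + (⅓)*7 = -⅔ + 7/3 = 5/3 ≈ 1.6667)
((-22 - 24) + K)² = ((-22 - 24) + 5/3)² = (-46 + 5/3)² = (-133/3)² = 17689/9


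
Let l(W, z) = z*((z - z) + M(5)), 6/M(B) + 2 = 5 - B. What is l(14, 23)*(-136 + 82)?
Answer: 3726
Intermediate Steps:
M(B) = 6/(3 - B) (M(B) = 6/(-2 + (5 - B)) = 6/(3 - B))
l(W, z) = -3*z (l(W, z) = z*((z - z) - 6/(-3 + 5)) = z*(0 - 6/2) = z*(0 - 6*1/2) = z*(0 - 3) = z*(-3) = -3*z)
l(14, 23)*(-136 + 82) = (-3*23)*(-136 + 82) = -69*(-54) = 3726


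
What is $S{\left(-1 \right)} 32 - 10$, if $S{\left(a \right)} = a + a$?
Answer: $-74$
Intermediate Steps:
$S{\left(a \right)} = 2 a$
$S{\left(-1 \right)} 32 - 10 = 2 \left(-1\right) 32 - 10 = \left(-2\right) 32 - 10 = -64 - 10 = -74$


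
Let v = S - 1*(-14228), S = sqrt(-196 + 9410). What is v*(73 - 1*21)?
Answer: 739856 + 52*sqrt(9214) ≈ 7.4485e+5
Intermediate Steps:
S = sqrt(9214) ≈ 95.990
v = 14228 + sqrt(9214) (v = sqrt(9214) - 1*(-14228) = sqrt(9214) + 14228 = 14228 + sqrt(9214) ≈ 14324.)
v*(73 - 1*21) = (14228 + sqrt(9214))*(73 - 1*21) = (14228 + sqrt(9214))*(73 - 21) = (14228 + sqrt(9214))*52 = 739856 + 52*sqrt(9214)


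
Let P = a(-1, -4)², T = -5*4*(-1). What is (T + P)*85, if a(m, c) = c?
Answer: 3060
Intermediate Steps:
T = 20 (T = -20*(-1) = 20)
P = 16 (P = (-4)² = 16)
(T + P)*85 = (20 + 16)*85 = 36*85 = 3060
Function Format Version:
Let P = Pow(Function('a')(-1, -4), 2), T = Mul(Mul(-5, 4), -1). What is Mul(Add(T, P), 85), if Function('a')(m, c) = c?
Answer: 3060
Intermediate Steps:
T = 20 (T = Mul(-20, -1) = 20)
P = 16 (P = Pow(-4, 2) = 16)
Mul(Add(T, P), 85) = Mul(Add(20, 16), 85) = Mul(36, 85) = 3060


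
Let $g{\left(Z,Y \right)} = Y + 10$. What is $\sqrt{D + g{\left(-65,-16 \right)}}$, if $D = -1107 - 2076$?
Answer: $i \sqrt{3189} \approx 56.471 i$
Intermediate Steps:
$D = -3183$
$g{\left(Z,Y \right)} = 10 + Y$
$\sqrt{D + g{\left(-65,-16 \right)}} = \sqrt{-3183 + \left(10 - 16\right)} = \sqrt{-3183 - 6} = \sqrt{-3189} = i \sqrt{3189}$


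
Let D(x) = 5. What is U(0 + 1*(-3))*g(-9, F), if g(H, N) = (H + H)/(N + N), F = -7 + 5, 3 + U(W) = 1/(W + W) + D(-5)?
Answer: 33/4 ≈ 8.2500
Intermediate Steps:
U(W) = 2 + 1/(2*W) (U(W) = -3 + (1/(W + W) + 5) = -3 + (1/(2*W) + 5) = -3 + (5 + 1/(2*W)) = 2 + 1/(2*W))
F = -2
g(H, N) = H/N (g(H, N) = (2*H)/((2*N)) = (2*H)*(1/(2*N)) = H/N)
U(0 + 1*(-3))*g(-9, F) = (2 + 1/(2*(0 + 1*(-3))))*(-9/(-2)) = (2 + 1/(2*(0 - 3)))*(-9*(-½)) = (2 + (½)/(-3))*(9/2) = (2 + (½)*(-⅓))*(9/2) = (2 - ⅙)*(9/2) = (11/6)*(9/2) = 33/4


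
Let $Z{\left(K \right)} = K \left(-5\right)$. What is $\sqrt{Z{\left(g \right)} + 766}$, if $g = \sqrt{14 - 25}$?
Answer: $\sqrt{766 - 5 i \sqrt{11}} \approx 27.678 - 0.2996 i$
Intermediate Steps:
$g = i \sqrt{11}$ ($g = \sqrt{-11} = i \sqrt{11} \approx 3.3166 i$)
$Z{\left(K \right)} = - 5 K$
$\sqrt{Z{\left(g \right)} + 766} = \sqrt{- 5 i \sqrt{11} + 766} = \sqrt{766 - 5 i \sqrt{11}}$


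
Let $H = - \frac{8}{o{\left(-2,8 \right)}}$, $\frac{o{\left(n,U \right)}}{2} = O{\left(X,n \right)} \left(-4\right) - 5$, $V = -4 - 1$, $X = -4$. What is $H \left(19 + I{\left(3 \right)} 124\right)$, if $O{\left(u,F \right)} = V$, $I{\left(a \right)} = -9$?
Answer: $\frac{4388}{15} \approx 292.53$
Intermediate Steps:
$V = -5$
$O{\left(u,F \right)} = -5$
$o{\left(n,U \right)} = 30$ ($o{\left(n,U \right)} = 2 \left(\left(-5\right) \left(-4\right) - 5\right) = 2 \left(20 - 5\right) = 2 \cdot 15 = 30$)
$H = - \frac{4}{15}$ ($H = - \frac{8}{30} = \left(-8\right) \frac{1}{30} = - \frac{4}{15} \approx -0.26667$)
$H \left(19 + I{\left(3 \right)} 124\right) = - \frac{4 \left(19 - 1116\right)}{15} = \left(- \frac{4}{15}\right) \left(-1097\right) = \frac{4388}{15}$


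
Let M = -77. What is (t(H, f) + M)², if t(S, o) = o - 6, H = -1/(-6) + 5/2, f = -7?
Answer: 8100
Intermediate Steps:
H = 8/3 (H = -1*(-⅙) + 5*(½) = ⅙ + 5/2 = 8/3 ≈ 2.6667)
t(S, o) = -6 + o
(t(H, f) + M)² = ((-6 - 7) - 77)² = (-13 - 77)² = (-90)² = 8100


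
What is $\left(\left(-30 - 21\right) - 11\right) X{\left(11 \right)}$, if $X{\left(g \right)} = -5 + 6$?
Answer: $-62$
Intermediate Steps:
$X{\left(g \right)} = 1$
$\left(\left(-30 - 21\right) - 11\right) X{\left(11 \right)} = \left(\left(-30 - 21\right) - 11\right) 1 = \left(-51 - 11\right) 1 = \left(-62\right) 1 = -62$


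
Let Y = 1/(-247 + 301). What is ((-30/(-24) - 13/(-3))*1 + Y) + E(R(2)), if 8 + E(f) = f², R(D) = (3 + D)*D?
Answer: 10541/108 ≈ 97.602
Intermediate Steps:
R(D) = D*(3 + D)
Y = 1/54 ≈ 0.018519
E(f) = -8 + f²
((-30/(-24) - 13/(-3))*1 + Y) + E(R(2)) = ((-30/(-24) - 13/(-3))*1 + 1/54) + (-8 + (2*(3 + 2))²) = ((-30*(-1/24) - 13*(-⅓))*1 + 1/54) + (-8 + (2*5)²) = ((5/4 + 13/3)*1 + 1/54) + (-8 + 10²) = ((67/12)*1 + 1/54) + (-8 + 100) = (67/12 + 1/54) + 92 = 605/108 + 92 = 10541/108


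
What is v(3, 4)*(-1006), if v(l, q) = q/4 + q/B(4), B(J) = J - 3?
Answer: -5030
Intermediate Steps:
B(J) = -3 + J
v(l, q) = 5*q/4 (v(l, q) = q/4 + q/(-3 + 4) = q*(1/4) + q/1 = q/4 + q*1 = q/4 + q = 5*q/4)
v(3, 4)*(-1006) = ((5/4)*4)*(-1006) = 5*(-1006) = -5030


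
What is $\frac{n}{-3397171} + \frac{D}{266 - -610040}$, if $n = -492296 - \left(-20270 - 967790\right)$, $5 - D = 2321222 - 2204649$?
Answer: $- \frac{349284586456}{1036656922163} \approx -0.33693$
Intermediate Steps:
$D = -116568$ ($D = 5 - \left(2321222 - 2204649\right) = 5 - 116573 = -116568$)
$n = 495764$ ($n = -492296 - -988060 = -492296 + 988060 = 495764$)
$\frac{n}{-3397171} + \frac{D}{266 - -610040} = \frac{495764}{-3397171} - \frac{116568}{266 - -610040} = 495764 \left(- \frac{1}{3397171}\right) - \frac{116568}{266 + 610040} = - \frac{495764}{3397171} - \frac{116568}{610306} = - \frac{495764}{3397171} - \frac{58284}{305153} = - \frac{349284586456}{1036656922163}$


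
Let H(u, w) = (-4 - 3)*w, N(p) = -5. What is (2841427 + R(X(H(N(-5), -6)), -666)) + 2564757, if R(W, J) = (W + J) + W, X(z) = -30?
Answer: 5405458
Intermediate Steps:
H(u, w) = -7*w
R(W, J) = J + 2*W (R(W, J) = (J + W) + W = J + 2*W)
(2841427 + R(X(H(N(-5), -6)), -666)) + 2564757 = (2841427 + (-666 + 2*(-30))) + 2564757 = (2841427 + (-666 - 60)) + 2564757 = (2841427 - 726) + 2564757 = 2840701 + 2564757 = 5405458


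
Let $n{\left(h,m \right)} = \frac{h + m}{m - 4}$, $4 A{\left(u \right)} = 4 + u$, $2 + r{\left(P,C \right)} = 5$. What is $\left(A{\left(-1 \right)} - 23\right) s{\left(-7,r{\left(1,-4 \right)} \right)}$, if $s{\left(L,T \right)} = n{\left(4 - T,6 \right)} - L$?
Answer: $- \frac{1869}{8} \approx -233.63$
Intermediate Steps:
$r{\left(P,C \right)} = 3$ ($r{\left(P,C \right)} = -2 + 5 = 3$)
$A{\left(u \right)} = 1 + \frac{u}{4}$ ($A{\left(u \right)} = \frac{4 + u}{4} = 1 + \frac{u}{4}$)
$n{\left(h,m \right)} = \frac{h + m}{-4 + m}$
$s{\left(L,T \right)} = 5 - L - \frac{T}{2}$ ($s{\left(L,T \right)} = \frac{\left(4 - T\right) + 6}{-4 + 6} - L = \frac{10 - T}{2} - L = \left(5 - \frac{T}{2}\right) - L = 5 - L - \frac{T}{2}$)
$\left(A{\left(-1 \right)} - 23\right) s{\left(-7,r{\left(1,-4 \right)} \right)} = \left(\left(1 + \frac{1}{4} \left(-1\right)\right) - 23\right) \left(5 - -7 - \frac{3}{2}\right) = \left(\left(1 - \frac{1}{4}\right) - 23\right) \left(5 + 7 - \frac{3}{2}\right) = \left(\frac{3}{4} - 23\right) \frac{21}{2} = \left(- \frac{89}{4}\right) \frac{21}{2} = - \frac{1869}{8}$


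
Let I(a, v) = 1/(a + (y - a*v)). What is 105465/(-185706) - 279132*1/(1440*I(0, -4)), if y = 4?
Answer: -120079756/154755 ≈ -775.93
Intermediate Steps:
I(a, v) = 1/(4 + a - a*v) (I(a, v) = 1/(a + (4 - a*v)) = 1/(4 + a - a*v))
105465/(-185706) - 279132*1/(1440*I(0, -4)) = 105465/(-185706) - 279132/((72*20)/(4 + 0 - 1*0*(-4))) = 105465*(-1/185706) - 279132/(1440/(4 + 0 + 0)) = -35155/61902 - 279132/(1440/4) = -35155/61902 - 279132/(1440*(1/4)) = -35155/61902 - 279132/360 = -35155/61902 - 279132*1/360 = -35155/61902 - 23261/30 = -120079756/154755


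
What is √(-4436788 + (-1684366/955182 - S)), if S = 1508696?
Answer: I*√1356124655015594157/477591 ≈ 2438.3*I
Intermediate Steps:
√(-4436788 + (-1684366/955182 - S)) = √(-4436788 + (-1684366/955182 - 1*1508696)) = √(-4436788 + (-1684366*1/955182 - 1508696)) = √(-4436788 + (-842183/477591 - 1508696)) = √(-4436788 - 720540473519/477591) = √(-2839510491227/477591) = I*√1356124655015594157/477591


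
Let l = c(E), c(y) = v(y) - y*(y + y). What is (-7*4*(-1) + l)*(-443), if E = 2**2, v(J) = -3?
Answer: 3101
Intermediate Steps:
E = 4
c(y) = -3 - 2*y**2 (c(y) = -3 - y*(y + y) = -3 - y*2*y = -3 - 2*y**2)
l = -35 (l = -3 - 2*4**2 = -3 - 2*16 = -3 - 32 = -35)
(-7*4*(-1) + l)*(-443) = (-7*4*(-1) - 35)*(-443) = (-28*(-1) - 35)*(-443) = (28 - 35)*(-443) = -7*(-443) = 3101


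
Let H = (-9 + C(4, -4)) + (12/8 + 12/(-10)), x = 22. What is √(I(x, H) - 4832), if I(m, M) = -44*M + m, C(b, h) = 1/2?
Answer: 7*I*√2270/5 ≈ 66.702*I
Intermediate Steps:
C(b, h) = ½ (C(b, h) = 1*(½) = ½)
H = -41/5 (H = (-9 + ½) + (12/8 + 12/(-10)) = -17/2 + (12*(⅛) + 12*(-⅒)) = -17/2 + (3/2 - 6/5) = -17/2 + 3/10 = -41/5 ≈ -8.2000)
I(m, M) = m - 44*M
√(I(x, H) - 4832) = √((22 - 44*(-41/5)) - 4832) = √((22 + 1804/5) - 4832) = √(1914/5 - 4832) = √(-22246/5) = 7*I*√2270/5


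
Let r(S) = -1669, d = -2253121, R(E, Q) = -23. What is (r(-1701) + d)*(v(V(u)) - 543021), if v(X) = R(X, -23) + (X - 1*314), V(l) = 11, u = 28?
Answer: 1225133382130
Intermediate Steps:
v(X) = -337 + X (v(X) = -23 + (X - 1*314) = -23 + (X - 314) = -23 + (-314 + X) = -337 + X)
(r(-1701) + d)*(v(V(u)) - 543021) = (-1669 - 2253121)*((-337 + 11) - 543021) = -2254790*(-326 - 543021) = -2254790*(-543347) = 1225133382130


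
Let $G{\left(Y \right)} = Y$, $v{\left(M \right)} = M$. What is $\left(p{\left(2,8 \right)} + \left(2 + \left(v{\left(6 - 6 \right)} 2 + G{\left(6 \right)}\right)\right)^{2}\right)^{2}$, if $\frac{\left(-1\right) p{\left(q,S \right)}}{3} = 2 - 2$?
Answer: $4096$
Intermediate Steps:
$p{\left(q,S \right)} = 0$ ($p{\left(q,S \right)} = - 3 \left(2 - 2\right) = \left(-3\right) 0 = 0$)
$\left(p{\left(2,8 \right)} + \left(2 + \left(v{\left(6 - 6 \right)} 2 + G{\left(6 \right)}\right)\right)^{2}\right)^{2} = \left(0 + \left(2 + \left(\left(6 - 6\right) 2 + 6\right)\right)^{2}\right)^{2} = \left(0 + \left(2 + \left(0 \cdot 2 + 6\right)\right)^{2}\right)^{2} = \left(0 + \left(2 + \left(0 + 6\right)\right)^{2}\right)^{2} = \left(0 + \left(2 + 6\right)^{2}\right)^{2} = \left(0 + 8^{2}\right)^{2} = \left(0 + 64\right)^{2} = 64^{2} = 4096$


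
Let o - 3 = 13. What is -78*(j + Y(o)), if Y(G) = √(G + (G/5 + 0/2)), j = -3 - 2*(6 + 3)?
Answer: 1638 - 312*√30/5 ≈ 1296.2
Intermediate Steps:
o = 16 (o = 3 + 13 = 16)
j = -21 (j = -3 - 2*9 = -3 - 18 = -21)
Y(G) = √30*√G/5 (Y(G) = √(G + (G*(⅕) + 0*(½))) = √(G + (G/5 + 0)) = √(G + G/5) = √(6*G/5) = √30*√G/5)
-78*(j + Y(o)) = -78*(-21 + √30*√16/5) = -78*(-21 + (⅕)*√30*4) = -78*(-21 + 4*√30/5) = 1638 - 312*√30/5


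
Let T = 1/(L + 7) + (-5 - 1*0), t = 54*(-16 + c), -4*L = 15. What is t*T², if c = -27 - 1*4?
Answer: -9443898/169 ≈ -55881.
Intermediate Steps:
L = -15/4 (L = -¼*15 = -15/4 ≈ -3.7500)
c = -31 (c = -27 - 4 = -31)
t = -2538 (t = 54*(-16 - 31) = 54*(-47) = -2538)
T = -61/13 (T = 1/(-15/4 + 7) + (-5 - 1*0) = 1/(13/4) + (-5 + 0) = 4/13 - 5 = -61/13 ≈ -4.6923)
t*T² = -2538*(-61/13)² = -2538*3721/169 = -9443898/169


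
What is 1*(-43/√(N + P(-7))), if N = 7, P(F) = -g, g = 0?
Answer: -43*√7/7 ≈ -16.252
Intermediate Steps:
P(F) = 0 (P(F) = -1*0 = 0)
1*(-43/√(N + P(-7))) = 1*(-43/√(7 + 0)) = 1*(-43*√7/7) = -43*√7/7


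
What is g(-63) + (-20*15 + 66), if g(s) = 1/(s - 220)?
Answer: -66223/283 ≈ -234.00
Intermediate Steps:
g(s) = 1/(-220 + s)
g(-63) + (-20*15 + 66) = 1/(-220 - 63) + (-20*15 + 66) = 1/(-283) + (-300 + 66) = -1/283 - 234 = -66223/283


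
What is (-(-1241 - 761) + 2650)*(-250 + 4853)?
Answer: 21413156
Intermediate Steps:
(-(-1241 - 761) + 2650)*(-250 + 4853) = (-1*(-2002) + 2650)*4603 = (2002 + 2650)*4603 = 4652*4603 = 21413156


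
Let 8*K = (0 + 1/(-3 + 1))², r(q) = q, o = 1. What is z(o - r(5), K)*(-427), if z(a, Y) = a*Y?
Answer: 427/8 ≈ 53.375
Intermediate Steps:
K = 1/32 (K = (0 + 1/(-3 + 1))²/8 = (0 + 1/(-2))²/8 = (0 - ½)²/8 = (-½)²/8 = (⅛)*(¼) = 1/32 ≈ 0.031250)
z(a, Y) = Y*a
z(o - r(5), K)*(-427) = ((1 - 1*5)/32)*(-427) = ((1 - 5)/32)*(-427) = ((1/32)*(-4))*(-427) = -⅛*(-427) = 427/8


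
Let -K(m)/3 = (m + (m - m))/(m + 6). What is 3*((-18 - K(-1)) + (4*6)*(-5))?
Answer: -2079/5 ≈ -415.80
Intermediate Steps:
K(m) = -3*m/(6 + m) (K(m) = -3*(m + (m - m))/(m + 6) = -3*(m + 0)/(6 + m) = -3*m/(6 + m))
3*((-18 - K(-1)) + (4*6)*(-5)) = 3*((-18 - (-3)*(-1)/(6 - 1)) + (4*6)*(-5)) = 3*((-18 - (-3)*(-1)/5) + 24*(-5)) = 3*((-18 - (-3)*(-1)/5) - 120) = 3*((-18 - 1*⅗) - 120) = 3*((-18 - ⅗) - 120) = 3*(-93/5 - 120) = 3*(-693/5) = -2079/5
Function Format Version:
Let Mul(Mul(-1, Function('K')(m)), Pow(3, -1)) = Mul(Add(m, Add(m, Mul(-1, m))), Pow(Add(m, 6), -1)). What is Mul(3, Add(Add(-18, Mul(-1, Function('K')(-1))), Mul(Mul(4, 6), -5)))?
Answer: Rational(-2079, 5) ≈ -415.80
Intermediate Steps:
Function('K')(m) = Mul(-3, m, Pow(Add(6, m), -1)) (Function('K')(m) = Mul(-3, Mul(Add(m, Add(m, Mul(-1, m))), Pow(Add(m, 6), -1))) = Mul(-3, Mul(Add(m, 0), Pow(Add(6, m), -1))) = Mul(-3, Mul(m, Pow(Add(6, m), -1))) = Mul(-3, m, Pow(Add(6, m), -1)))
Mul(3, Add(Add(-18, Mul(-1, Function('K')(-1))), Mul(Mul(4, 6), -5))) = Mul(3, Add(Add(-18, Mul(-1, Mul(-3, -1, Pow(Add(6, -1), -1)))), Mul(Mul(4, 6), -5))) = Mul(3, Add(Add(-18, Mul(-1, Mul(-3, -1, Pow(5, -1)))), Mul(24, -5))) = Mul(3, Add(Add(-18, Mul(-1, Mul(-3, -1, Rational(1, 5)))), -120)) = Mul(3, Add(Add(-18, Mul(-1, Rational(3, 5))), -120)) = Mul(3, Add(Add(-18, Rational(-3, 5)), -120)) = Mul(3, Add(Rational(-93, 5), -120)) = Mul(3, Rational(-693, 5)) = Rational(-2079, 5)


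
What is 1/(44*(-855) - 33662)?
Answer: -1/71282 ≈ -1.4029e-5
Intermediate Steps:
1/(44*(-855) - 33662) = 1/(-37620 - 33662) = 1/(-71282) = -1/71282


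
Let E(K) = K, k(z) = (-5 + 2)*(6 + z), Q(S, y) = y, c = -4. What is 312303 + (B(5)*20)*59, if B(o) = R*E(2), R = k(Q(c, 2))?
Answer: 255663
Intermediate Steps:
k(z) = -18 - 3*z (k(z) = -3*(6 + z) = -18 - 3*z)
R = -24 (R = -18 - 3*2 = -18 - 6 = -24)
B(o) = -48 (B(o) = -24*2 = -48)
312303 + (B(5)*20)*59 = 312303 - 48*20*59 = 312303 - 960*59 = 312303 - 56640 = 255663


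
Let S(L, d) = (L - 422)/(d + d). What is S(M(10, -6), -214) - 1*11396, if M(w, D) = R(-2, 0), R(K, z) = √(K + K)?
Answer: -2438533/214 - I/214 ≈ -11395.0 - 0.0046729*I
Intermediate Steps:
R(K, z) = √2*√K (R(K, z) = √(2*K) = √2*√K)
M(w, D) = 2*I (M(w, D) = √2*√(-2) = √2*(I*√2) = 2*I)
S(L, d) = (-422 + L)/(2*d) (S(L, d) = (-422 + L)/((2*d)) = (-422 + L)*(1/(2*d)) = (-422 + L)/(2*d))
S(M(10, -6), -214) - 1*11396 = (½)*(-422 + 2*I)/(-214) - 1*11396 = (½)*(-1/214)*(-422 + 2*I) - 11396 = (211/214 - I/214) - 11396 = -2438533/214 - I/214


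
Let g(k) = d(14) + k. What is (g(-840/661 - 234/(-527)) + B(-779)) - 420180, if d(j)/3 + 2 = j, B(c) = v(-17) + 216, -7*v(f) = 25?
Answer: -1023975337829/2438429 ≈ -4.1993e+5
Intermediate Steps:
v(f) = -25/7 (v(f) = -⅐*25 = -25/7)
B(c) = 1487/7 (B(c) = -25/7 + 216 = 1487/7)
d(j) = -6 + 3*j
g(k) = 36 + k (g(k) = (-6 + 3*14) + k = (-6 + 42) + k = 36 + k)
(g(-840/661 - 234/(-527)) + B(-779)) - 420180 = ((36 + (-840/661 - 234/(-527))) + 1487/7) - 420180 = ((36 + (-840*1/661 - 234*(-1/527))) + 1487/7) - 420180 = ((36 + (-840/661 + 234/527)) + 1487/7) - 420180 = ((36 - 288006/348347) + 1487/7) - 420180 = (12252486/348347 + 1487/7) - 420180 = 603759391/2438429 - 420180 = -1023975337829/2438429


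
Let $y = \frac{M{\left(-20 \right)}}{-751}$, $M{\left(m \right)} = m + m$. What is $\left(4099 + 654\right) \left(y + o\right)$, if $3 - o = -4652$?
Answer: $\frac{16616226585}{751} \approx 2.2125 \cdot 10^{7}$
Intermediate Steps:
$o = 4655$ ($o = 3 - -4652 = 3 + 4652 = 4655$)
$M{\left(m \right)} = 2 m$
$y = \frac{40}{751}$ ($y = \frac{2 \left(-20\right)}{-751} = \left(-40\right) \left(- \frac{1}{751}\right) = \frac{40}{751} \approx 0.053262$)
$\left(4099 + 654\right) \left(y + o\right) = \left(4099 + 654\right) \left(\frac{40}{751} + 4655\right) = 4753 \cdot \frac{3495945}{751} = \frac{16616226585}{751}$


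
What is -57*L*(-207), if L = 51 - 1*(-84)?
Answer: 1592865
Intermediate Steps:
L = 135 (L = 51 + 84 = 135)
-57*L*(-207) = -57*135*(-207) = -7695*(-207) = 1592865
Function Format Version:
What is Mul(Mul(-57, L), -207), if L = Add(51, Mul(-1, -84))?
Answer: 1592865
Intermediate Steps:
L = 135 (L = Add(51, 84) = 135)
Mul(Mul(-57, L), -207) = Mul(Mul(-57, 135), -207) = Mul(-7695, -207) = 1592865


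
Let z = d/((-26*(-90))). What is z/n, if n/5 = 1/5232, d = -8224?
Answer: -3585664/975 ≈ -3677.6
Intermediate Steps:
n = 5/5232 ≈ 0.00095566
z = -2056/585 (z = -8224/((-26*(-90))) = -8224/2340 = -8224*1/2340 = -2056/585 ≈ -3.5145)
z/n = -2056/(585*5/5232) = -2056/585*5232/5 = -3585664/975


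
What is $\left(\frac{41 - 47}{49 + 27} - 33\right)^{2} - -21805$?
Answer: $\frac{33066469}{1444} \approx 22899.0$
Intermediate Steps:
$\left(\frac{41 - 47}{49 + 27} - 33\right)^{2} - -21805 = \left(- \frac{6}{76} - 33\right)^{2} + 21805 = \left(\left(-6\right) \frac{1}{76} - 33\right)^{2} + 21805 = \left(- \frac{3}{38} - 33\right)^{2} + 21805 = \left(- \frac{1257}{38}\right)^{2} + 21805 = \frac{1580049}{1444} + 21805 = \frac{33066469}{1444}$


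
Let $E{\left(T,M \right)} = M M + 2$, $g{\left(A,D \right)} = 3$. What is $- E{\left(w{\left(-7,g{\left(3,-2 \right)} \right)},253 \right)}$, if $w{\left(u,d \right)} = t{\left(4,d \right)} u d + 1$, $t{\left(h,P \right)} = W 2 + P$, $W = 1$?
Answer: $-64011$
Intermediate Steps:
$t{\left(h,P \right)} = 2 + P$ ($t{\left(h,P \right)} = 1 \cdot 2 + P = 2 + P$)
$w{\left(u,d \right)} = 1 + d u \left(2 + d\right)$ ($w{\left(u,d \right)} = \left(2 + d\right) u d + 1 = u \left(2 + d\right) d + 1 = d u \left(2 + d\right) + 1 = 1 + d u \left(2 + d\right)$)
$E{\left(T,M \right)} = 2 + M^{2}$ ($E{\left(T,M \right)} = M^{2} + 2 = 2 + M^{2}$)
$- E{\left(w{\left(-7,g{\left(3,-2 \right)} \right)},253 \right)} = - (2 + 253^{2}) = - (2 + 64009) = \left(-1\right) 64011 = -64011$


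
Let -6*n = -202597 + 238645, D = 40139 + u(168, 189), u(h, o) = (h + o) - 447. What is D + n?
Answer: 34041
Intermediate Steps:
u(h, o) = -447 + h + o
D = 40049 (D = 40139 + (-447 + 168 + 189) = 40139 - 90 = 40049)
n = -6008 (n = -(-202597 + 238645)/6 = -⅙*36048 = -6008)
D + n = 40049 - 6008 = 34041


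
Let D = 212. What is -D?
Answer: -212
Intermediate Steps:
-D = -212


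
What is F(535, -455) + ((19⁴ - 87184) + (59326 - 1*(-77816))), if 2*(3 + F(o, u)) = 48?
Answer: 180300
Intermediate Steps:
F(o, u) = 21 (F(o, u) = -3 + (½)*48 = -3 + 24 = 21)
F(535, -455) + ((19⁴ - 87184) + (59326 - 1*(-77816))) = 21 + ((19⁴ - 87184) + (59326 - 1*(-77816))) = 21 + ((130321 - 87184) + (59326 + 77816)) = 21 + (43137 + 137142) = 21 + 180279 = 180300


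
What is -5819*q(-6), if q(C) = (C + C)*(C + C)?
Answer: -837936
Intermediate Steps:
q(C) = 4*C**2 (q(C) = (2*C)*(2*C) = 4*C**2)
-5819*q(-6) = -23276*(-6)**2 = -23276*36 = -5819*144 = -837936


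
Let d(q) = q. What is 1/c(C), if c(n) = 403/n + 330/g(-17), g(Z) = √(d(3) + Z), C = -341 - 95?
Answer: -1229956/10351864063 + 31365840*I*√14/10351864063 ≈ -0.00011881 + 0.011337*I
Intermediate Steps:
C = -436
g(Z) = √(3 + Z)
c(n) = 403/n - 165*I*√14/7 (c(n) = 403/n + 330/(√(3 - 17)) = 403/n + 330/(√(-14)) = 403/n + 330/((I*√14)) = 403/n + 330*(-I*√14/14) = 403/n - 165*I*√14/7)
1/c(C) = 1/(403/(-436) - 165*I*√14/7) = 1/(403*(-1/436) - 165*I*√14/7) = 1/(-403/436 - 165*I*√14/7)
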